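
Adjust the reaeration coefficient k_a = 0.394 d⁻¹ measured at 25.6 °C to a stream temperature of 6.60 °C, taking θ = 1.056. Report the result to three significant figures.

k_a ≈ 0.140 d⁻¹

k_a(T₂) = k_a(T₁) · θ^(T₂−T₁) = 0.394 × 1.056^(6.60−25.6)
= 0.394 × 1.056^-19.0 = 0.394 × 0.3551 = 0.1399 d⁻¹.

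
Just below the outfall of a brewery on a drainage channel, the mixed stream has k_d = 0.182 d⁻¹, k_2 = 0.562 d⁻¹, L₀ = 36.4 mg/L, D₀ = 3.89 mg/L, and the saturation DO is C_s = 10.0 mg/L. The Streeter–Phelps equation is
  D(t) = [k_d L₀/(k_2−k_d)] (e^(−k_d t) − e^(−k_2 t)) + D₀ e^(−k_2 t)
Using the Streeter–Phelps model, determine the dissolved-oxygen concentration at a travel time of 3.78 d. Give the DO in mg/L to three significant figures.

DO ≈ 2.86 mg/L

k_d L₀/(k_2−k_d) = 0.182×36.4/(0.562−0.182) = 6.625/0.3800 = 17.43 mg/L.
e^(−k_d t) = e^(−0.182×3.780) = 0.5026; e^(−k_2 t) = e^(−0.562×3.780) = 0.1195.
D = 17.43 × (0.5026 − 0.1195) + 3.89 × 0.1195 = 6.679 + 0.4649 = 7.144 mg/L.
DO = C_s − D = 10.0 − 7.144 = 2.856 mg/L.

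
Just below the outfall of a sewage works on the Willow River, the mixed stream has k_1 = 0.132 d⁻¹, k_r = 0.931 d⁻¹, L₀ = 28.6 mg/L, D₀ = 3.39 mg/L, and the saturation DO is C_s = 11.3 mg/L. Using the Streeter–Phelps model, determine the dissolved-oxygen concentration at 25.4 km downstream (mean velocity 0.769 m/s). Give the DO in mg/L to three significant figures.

Travel time t = x/v = 25.4 km / (0.769 m/s) = 25400 m / 0.769 m/s = 33030 s = 0.3823 d.
k_1 L₀/(k_r−k_1) = 0.132×28.6/(0.931−0.132) = 3.775/0.7990 = 4.725 mg/L.
e^(−k_1 t) = e^(−0.132×0.3823) = 0.9508; e^(−k_r t) = e^(−0.931×0.3823) = 0.7005.
D = 4.725 × (0.9508 − 0.7005) + 3.39 × 0.7005 = 1.182 + 2.375 = 3.557 mg/L.
DO = C_s − D = 11.3 − 3.557 = 7.743 mg/L.

DO ≈ 7.74 mg/L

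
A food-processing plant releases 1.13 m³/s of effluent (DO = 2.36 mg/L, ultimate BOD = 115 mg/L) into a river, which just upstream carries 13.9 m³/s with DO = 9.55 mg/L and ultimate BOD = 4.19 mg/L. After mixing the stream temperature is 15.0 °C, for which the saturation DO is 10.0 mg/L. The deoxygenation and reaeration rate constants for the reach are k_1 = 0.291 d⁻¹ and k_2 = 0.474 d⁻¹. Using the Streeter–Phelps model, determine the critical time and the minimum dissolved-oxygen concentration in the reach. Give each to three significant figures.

Mixed DO = (13.9×9.55 + 1.13×2.36)/(13.9+1.13) = 135.4/15.03 = 9.009 mg/L.
Mixed L₀ = (13.9×4.19 + 1.13×115)/(15.03) = 188.2/15.03 = 12.52 mg/L.
Initial deficit D₀ = C_s − DO₀ = 10.0 − 9.009 = 0.9906 mg/L.
t_c = (1/0.1830) ln[(0.474/0.291)(1 − 0.9906×0.1830/(0.291×12.52))] = 5.464 × ln(1.548) = 2.387 d.
D_c = (0.291/0.474) × 12.52 × e^(−0.291×2.387) = 0.6139 × 12.52 × 0.4992 = 3.838 mg/L.
Minimum DO = 10.0 − 3.838 = 6.162 mg/L.

t_c ≈ 2.39 d; minimum DO ≈ 6.16 mg/L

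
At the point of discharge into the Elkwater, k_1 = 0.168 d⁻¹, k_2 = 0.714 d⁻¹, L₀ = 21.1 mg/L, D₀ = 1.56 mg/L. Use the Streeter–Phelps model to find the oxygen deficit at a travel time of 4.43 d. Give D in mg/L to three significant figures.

D ≈ 2.88 mg/L

k_1 L₀/(k_2−k_1) = 0.168×21.1/(0.714−0.168) = 3.545/0.5460 = 6.492 mg/L.
e^(−k_1 t) = e^(−0.168×4.430) = 0.4751; e^(−k_2 t) = e^(−0.714×4.430) = 0.04230.
D = 6.492 × (0.4751 − 0.04230) + 1.56 × 0.04230 = 2.810 + 0.06598 = 2.876 mg/L.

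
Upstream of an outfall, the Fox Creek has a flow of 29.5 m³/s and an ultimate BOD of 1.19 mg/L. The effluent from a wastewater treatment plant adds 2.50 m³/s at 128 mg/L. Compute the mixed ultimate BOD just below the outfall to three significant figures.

Flow-weighted mixing: C = (Q_r C_r + Q_w C_w)/(Q_r + Q_w)
= (29.5×1.19 + 2.50×128)/(29.5 + 2.50) = 355.1/32.00 = 11.10 mg/L.

11.1 mg/L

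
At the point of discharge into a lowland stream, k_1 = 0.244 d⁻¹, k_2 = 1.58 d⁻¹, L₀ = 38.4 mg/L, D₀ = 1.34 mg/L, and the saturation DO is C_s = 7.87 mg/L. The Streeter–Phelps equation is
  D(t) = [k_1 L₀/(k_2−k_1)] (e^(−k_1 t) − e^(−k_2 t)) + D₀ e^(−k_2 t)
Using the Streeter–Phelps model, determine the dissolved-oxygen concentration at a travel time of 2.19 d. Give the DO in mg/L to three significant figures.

DO ≈ 3.94 mg/L

k_1 L₀/(k_2−k_1) = 0.244×38.4/(1.58−0.244) = 9.370/1.336 = 7.013 mg/L.
e^(−k_1 t) = e^(−0.244×2.190) = 0.5860; e^(−k_2 t) = e^(−1.58×2.190) = 0.03142.
D = 7.013 × (0.5860 − 0.03142) + 1.34 × 0.03142 = 3.890 + 0.04211 = 3.932 mg/L.
DO = C_s − D = 7.87 − 3.932 = 3.938 mg/L.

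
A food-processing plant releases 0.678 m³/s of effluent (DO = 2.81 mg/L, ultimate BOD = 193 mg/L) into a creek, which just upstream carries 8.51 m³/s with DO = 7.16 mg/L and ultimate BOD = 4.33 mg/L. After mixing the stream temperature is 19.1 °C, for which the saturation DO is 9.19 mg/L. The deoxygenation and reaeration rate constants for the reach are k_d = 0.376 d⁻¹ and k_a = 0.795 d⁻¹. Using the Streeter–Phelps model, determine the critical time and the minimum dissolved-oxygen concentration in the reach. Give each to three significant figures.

t_c ≈ 1.42 d; minimum DO ≈ 4.12 mg/L

Mixed DO = (8.51×7.16 + 0.678×2.81)/(8.51+0.678) = 62.84/9.188 = 6.839 mg/L.
Mixed L₀ = (8.51×4.33 + 0.678×193)/(9.188) = 167.7/9.188 = 18.25 mg/L.
Initial deficit D₀ = C_s − DO₀ = 9.19 − 6.839 = 2.351 mg/L.
t_c = (1/0.4190) ln[(0.795/0.376)(1 − 2.351×0.4190/(0.376×18.25))] = 2.387 × ln(1.811) = 1.417 d.
D_c = (0.376/0.795) × 18.25 × e^(−0.376×1.417) = 0.4730 × 18.25 × 0.5869 = 5.067 mg/L.
Minimum DO = 9.19 − 5.067 = 4.123 mg/L.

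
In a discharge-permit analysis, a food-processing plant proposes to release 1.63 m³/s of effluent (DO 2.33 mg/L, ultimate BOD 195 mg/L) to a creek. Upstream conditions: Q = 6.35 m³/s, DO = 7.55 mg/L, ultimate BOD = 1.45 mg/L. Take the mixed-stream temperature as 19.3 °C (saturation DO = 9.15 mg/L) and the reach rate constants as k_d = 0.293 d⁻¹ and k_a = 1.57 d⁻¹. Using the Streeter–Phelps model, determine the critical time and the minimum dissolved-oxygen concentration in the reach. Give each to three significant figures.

Mixed DO = (6.35×7.55 + 1.63×2.33)/(6.35+1.63) = 51.74/7.980 = 6.484 mg/L.
Mixed L₀ = (6.35×1.45 + 1.63×195)/(7.980) = 327.1/7.980 = 40.98 mg/L.
Initial deficit D₀ = C_s − DO₀ = 9.15 − 6.484 = 2.666 mg/L.
t_c = (1/1.277) ln[(1.57/0.293)(1 − 2.666×1.277/(0.293×40.98))] = 0.7831 × ln(3.839) = 1.053 d.
D_c = (0.293/1.57) × 40.98 × e^(−0.293×1.053) = 0.1866 × 40.98 × 0.7344 = 5.617 mg/L.
Minimum DO = 9.15 − 5.617 = 3.533 mg/L.

t_c ≈ 1.05 d; minimum DO ≈ 3.53 mg/L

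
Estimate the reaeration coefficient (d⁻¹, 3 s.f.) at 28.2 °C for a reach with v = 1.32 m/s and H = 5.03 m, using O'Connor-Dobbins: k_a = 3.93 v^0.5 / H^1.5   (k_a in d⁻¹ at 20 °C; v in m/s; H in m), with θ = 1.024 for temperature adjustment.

k_a(20) = 3.93 × 1.32^0.5 / 5.03^1.5 = 3.93 × 1.149 / 11.28 = 0.4002 d⁻¹.
k_a(28.2) = 0.4002 × 1.024^(28.2−20) = 0.4002 × 1.215 = 0.4862 d⁻¹.

k_a ≈ 0.486 d⁻¹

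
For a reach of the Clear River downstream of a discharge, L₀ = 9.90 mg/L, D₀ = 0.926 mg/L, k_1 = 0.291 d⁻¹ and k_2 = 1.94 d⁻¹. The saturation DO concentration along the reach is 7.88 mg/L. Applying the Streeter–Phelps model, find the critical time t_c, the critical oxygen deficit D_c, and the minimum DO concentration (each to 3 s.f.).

t_c ≈ 0.693 d; D_c ≈ 1.21 mg/L; min DO ≈ 6.67 mg/L

With k_2/k_1 = 6.667 and 1 − D₀(k_2−k_1)/(k_1 L₀) = 0.4700,
t_c = ln(6.667 × 0.4700) / (1.94 − 0.291) = ln(3.133) / 1.649 = 1.142/1.649 = 0.6926 d.
D_c = (k_1/k_2) L₀ e^(−k_1 t_c) = (0.291/1.94) × 9.90 × e^(−0.291×0.6926) = 0.1500 × 9.90 × 0.8175 = 1.214 mg/L.
Minimum DO = C_s − D_c = 7.88 − 1.214 = 6.666 mg/L.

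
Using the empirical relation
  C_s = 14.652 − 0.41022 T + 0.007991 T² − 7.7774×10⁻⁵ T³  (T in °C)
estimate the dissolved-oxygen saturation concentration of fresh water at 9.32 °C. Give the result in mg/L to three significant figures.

C_s ≈ 11.5 mg/L

C_s = 14.652 − 0.41022×9.32 + 0.007991×9.32² − 7.7774×10⁻⁵×9.32³ = 11.46 mg/L.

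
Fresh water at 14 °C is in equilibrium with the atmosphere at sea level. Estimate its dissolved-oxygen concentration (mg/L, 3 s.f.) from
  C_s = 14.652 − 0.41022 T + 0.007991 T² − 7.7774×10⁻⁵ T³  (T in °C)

C_s = 14.652 − 0.41022×14 + 0.007991×14² − 7.7774×10⁻⁵×14³ = 10.26 mg/L.

C_s ≈ 10.3 mg/L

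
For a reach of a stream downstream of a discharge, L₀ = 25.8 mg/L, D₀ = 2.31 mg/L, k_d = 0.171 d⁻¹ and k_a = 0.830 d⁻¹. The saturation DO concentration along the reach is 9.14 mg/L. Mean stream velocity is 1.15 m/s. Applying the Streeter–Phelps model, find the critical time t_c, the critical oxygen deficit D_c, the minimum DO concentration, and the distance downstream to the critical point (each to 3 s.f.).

At the critical point dD/dt = 0, so k_d L₀ e^(−k_d t) = k_a D. Substituting D(t) from the Streeter–Phelps equation and solving for t gives
t_c = ln[(k_a/k_d)(1 − D₀(k_a−k_d)/(k_d L₀))] / (k_a−k_d).
Here k_a−k_d = 0.6590 d⁻¹ and 1 − D₀(k_a−k_d)/(k_d L₀) = 1 − 2.31×0.6590/(0.171×25.8) = 0.6550, so
t_c = ln(4.854 × 0.6550) / 0.6590 = 1.157 / 0.6590 = 1.755 d.
D_c = (k_d/k_a) L₀ e^(−k_d t_c) = (0.171/0.830) × 25.8 × e^(−0.171×1.755) = 0.2060 × 25.8 × 0.7407 = 3.937 mg/L.
Minimum DO = C_s − D_c = 9.14 − 3.937 = 5.203 mg/L.
x_c = v t_c = 1.15 m/s × 1.755 d × 86400 s/d = 174400 m ≈ 174 km.

t_c ≈ 1.76 d; D_c ≈ 3.94 mg/L; min DO ≈ 5.20 mg/L; x_c ≈ 174 km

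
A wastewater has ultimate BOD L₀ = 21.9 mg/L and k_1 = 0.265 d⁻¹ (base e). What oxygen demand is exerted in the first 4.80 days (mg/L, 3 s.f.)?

y ≈ 15.8 mg/L

y_t = L₀(1 − e^(−k_1 t)) = 21.9 × (1 − e^(−0.265×4.80))
= 21.9 × (1 − 0.2803) = 21.9 × 0.7197 = 15.76 mg/L.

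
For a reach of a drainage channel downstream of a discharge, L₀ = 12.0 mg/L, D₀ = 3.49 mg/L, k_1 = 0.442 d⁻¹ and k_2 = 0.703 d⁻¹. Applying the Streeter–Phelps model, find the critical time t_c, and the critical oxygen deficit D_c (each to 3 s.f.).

t_c ≈ 1.06 d; D_c ≈ 4.73 mg/L

t_c = [1/(k_2−k_1)] ln[(k_2/k_1)(1 − D₀(k_2−k_1)/(k_1 L₀))]
= [1/(0.703−0.442)] ln[(0.703/0.442)(1 − 3.49×0.2610/(0.442×12.0))]
= (1/0.2610) ln[1.590 × 0.8283] = 3.831 × ln(1.317) = 3.831 × 0.2756 = 1.056 d.
D_c = (k_1/k_2) L₀ e^(−k_1 t_c) = (0.442/0.703) × 12.0 × e^(−0.442×1.056) = 0.6287 × 12.0 × 0.6270 = 4.731 mg/L.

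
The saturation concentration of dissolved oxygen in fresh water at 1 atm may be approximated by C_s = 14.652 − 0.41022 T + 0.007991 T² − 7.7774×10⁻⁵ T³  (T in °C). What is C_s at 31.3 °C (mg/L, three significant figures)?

C_s = 14.652 − 0.41022×31.3 + 0.007991×31.3² − 7.7774×10⁻⁵×31.3³ = 7.256 mg/L.

C_s ≈ 7.26 mg/L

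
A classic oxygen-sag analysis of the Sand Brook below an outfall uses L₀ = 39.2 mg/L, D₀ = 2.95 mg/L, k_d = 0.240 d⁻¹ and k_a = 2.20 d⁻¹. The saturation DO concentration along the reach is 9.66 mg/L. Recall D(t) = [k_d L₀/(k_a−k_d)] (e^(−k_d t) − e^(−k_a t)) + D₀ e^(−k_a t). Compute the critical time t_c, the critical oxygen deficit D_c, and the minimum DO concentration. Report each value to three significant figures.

At the critical point dD/dt = 0, so k_d L₀ e^(−k_d t) = k_a D. Substituting D(t) from the Streeter–Phelps equation and solving for t gives
t_c = ln[(k_a/k_d)(1 − D₀(k_a−k_d)/(k_d L₀))] / (k_a−k_d).
Here k_a−k_d = 1.960 d⁻¹ and 1 − D₀(k_a−k_d)/(k_d L₀) = 1 − 2.95×1.960/(0.240×39.2) = 0.3854, so
t_c = ln(9.167 × 0.3854) / 1.960 = 1.262 / 1.960 = 0.6440 d.
L(t_c) = L₀ e^(−k_d t_c) = 39.2 × 0.8568 = 33.59 mg/L, and at the critical point k_a D_c = k_d L, so D_c = (0.240/2.20) × 33.59 = 3.664 mg/L.
Minimum DO = C_s − D_c = 9.66 − 3.664 = 5.996 mg/L.

t_c ≈ 0.644 d; D_c ≈ 3.66 mg/L; min DO ≈ 6.00 mg/L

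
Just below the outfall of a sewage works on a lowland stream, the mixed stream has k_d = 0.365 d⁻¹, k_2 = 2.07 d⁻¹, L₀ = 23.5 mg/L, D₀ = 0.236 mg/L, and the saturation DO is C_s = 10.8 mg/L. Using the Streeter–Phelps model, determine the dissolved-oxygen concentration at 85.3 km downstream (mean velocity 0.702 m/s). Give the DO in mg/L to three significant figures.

Travel time t = x/v = 85.3 km / (0.702 m/s) = 85300 m / 0.702 m/s = 121500 s = 1.406 d.
k_d L₀/(k_2−k_d) = 0.365×23.5/(2.07−0.365) = 8.578/1.705 = 5.031 mg/L.
e^(−k_d t) = e^(−0.365×1.406) = 0.5985; e^(−k_2 t) = e^(−2.07×1.406) = 0.05441.
D = 5.031 × (0.5985 − 0.05441) + 0.236 × 0.05441 = 2.737 + 0.01284 = 2.750 mg/L.
DO = C_s − D = 10.8 − 2.750 = 8.050 mg/L.

DO ≈ 8.05 mg/L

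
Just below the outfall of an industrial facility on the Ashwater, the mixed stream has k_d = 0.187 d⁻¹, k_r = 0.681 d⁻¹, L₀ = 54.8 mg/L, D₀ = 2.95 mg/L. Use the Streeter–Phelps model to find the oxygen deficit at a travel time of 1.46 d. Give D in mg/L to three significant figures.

D ≈ 9.20 mg/L

k_d L₀/(k_r−k_d) = 0.187×54.8/(0.681−0.187) = 10.25/0.4940 = 20.74 mg/L.
e^(−k_d t) = e^(−0.187×1.460) = 0.7611; e^(−k_r t) = e^(−0.681×1.460) = 0.3700.
D = 20.74 × (0.7611 − 0.3700) + 2.95 × 0.3700 = 8.113 + 1.091 = 9.204 mg/L.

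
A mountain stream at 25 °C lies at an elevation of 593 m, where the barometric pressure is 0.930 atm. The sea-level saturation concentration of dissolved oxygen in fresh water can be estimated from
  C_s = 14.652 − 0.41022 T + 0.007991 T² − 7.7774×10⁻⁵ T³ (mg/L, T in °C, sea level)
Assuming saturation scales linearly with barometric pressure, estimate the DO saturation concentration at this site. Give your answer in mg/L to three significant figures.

At sea level: C_s = 14.652 − 0.41022×25 + 0.007991×25² − 7.7774×10⁻⁵×25³ = 8.176 mg/L.
Pressure correction: C_s' = 8.176 × 0.930 = 7.603 mg/L.

C_s ≈ 7.60 mg/L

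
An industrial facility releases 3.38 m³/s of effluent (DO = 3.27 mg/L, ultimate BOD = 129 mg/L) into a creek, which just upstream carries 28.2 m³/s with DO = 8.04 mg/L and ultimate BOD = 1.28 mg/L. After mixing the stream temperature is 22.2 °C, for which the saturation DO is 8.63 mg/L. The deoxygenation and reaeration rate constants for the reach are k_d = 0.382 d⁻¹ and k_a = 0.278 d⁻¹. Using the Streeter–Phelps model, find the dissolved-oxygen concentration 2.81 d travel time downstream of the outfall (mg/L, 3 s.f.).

Mixed DO = (28.2×8.04 + 3.38×3.27)/(28.2+3.38) = 237.8/31.58 = 7.529 mg/L.
Mixed L₀ = (28.2×1.28 + 3.38×129)/(31.58) = 472.1/31.58 = 14.95 mg/L.
Initial deficit D₀ = C_s − DO₀ = 8.63 − 7.529 = 1.101 mg/L.
D(2.81) = [0.382×14.95/(0.278−0.382)](e^(−0.382×2.81) − e^(−0.278×2.81)) + 1.101 e^(−0.278×2.81)
= -54.91 × (0.3418 − 0.4579) + 1.101 × 0.4579 = 6.875 mg/L.
DO = 8.63 − 6.875 = 1.755 mg/L.

DO ≈ 1.75 mg/L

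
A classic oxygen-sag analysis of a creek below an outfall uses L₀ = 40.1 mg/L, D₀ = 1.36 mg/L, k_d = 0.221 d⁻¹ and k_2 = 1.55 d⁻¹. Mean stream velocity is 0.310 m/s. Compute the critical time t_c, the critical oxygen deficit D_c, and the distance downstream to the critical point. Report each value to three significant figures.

t_c ≈ 1.29 d; D_c ≈ 4.30 mg/L; x_c ≈ 34.7 km

With k_2/k_d = 7.014 and 1 − D₀(k_2−k_d)/(k_d L₀) = 0.7960,
t_c = ln(7.014 × 0.7960) / (1.55 − 0.221) = ln(5.583) / 1.329 = 1.720/1.329 = 1.294 d.
L(t_c) = L₀ e^(−k_d t_c) = 40.1 × 0.7513 = 30.13 mg/L, and at the critical point k_2 D_c = k_d L, so D_c = (0.221/1.55) × 30.13 = 4.295 mg/L.
x_c = v t_c = 0.310 m/s × 1.294 d × 86400 s/d = 34660 m ≈ 34.7 km.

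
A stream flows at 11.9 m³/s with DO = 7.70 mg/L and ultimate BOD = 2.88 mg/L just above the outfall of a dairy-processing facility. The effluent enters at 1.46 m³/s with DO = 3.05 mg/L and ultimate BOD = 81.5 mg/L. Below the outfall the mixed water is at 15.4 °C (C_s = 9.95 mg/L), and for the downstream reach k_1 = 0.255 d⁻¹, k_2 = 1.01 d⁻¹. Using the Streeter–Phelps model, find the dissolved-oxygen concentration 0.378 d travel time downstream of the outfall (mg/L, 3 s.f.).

Mixed DO = (11.9×7.70 + 1.46×3.05)/(11.9+1.46) = 96.08/13.36 = 7.192 mg/L.
Mixed L₀ = (11.9×2.88 + 1.46×81.5)/(13.36) = 153.3/13.36 = 11.47 mg/L.
Initial deficit D₀ = C_s − DO₀ = 9.95 − 7.192 = 2.758 mg/L.
D(0.378) = [0.255×11.47/(1.01−0.255)](e^(−0.255×0.378) − e^(−1.01×0.378)) + 2.758 e^(−1.01×0.378)
= 3.875 × (0.9081 − 0.6826) + 2.758 × 0.6826 = 2.756 mg/L.
DO = 9.95 − 2.756 = 7.194 mg/L.

DO ≈ 7.19 mg/L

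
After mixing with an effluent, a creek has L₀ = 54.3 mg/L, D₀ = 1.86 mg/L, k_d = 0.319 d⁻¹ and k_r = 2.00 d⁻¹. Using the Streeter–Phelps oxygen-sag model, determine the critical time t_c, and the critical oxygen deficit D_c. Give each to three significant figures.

t_c = [1/(k_r−k_d)] ln[(k_r/k_d)(1 − D₀(k_r−k_d)/(k_d L₀))]
= [1/(2.00−0.319)] ln[(2.00/0.319)(1 − 1.86×1.681/(0.319×54.3))]
= (1/1.681) ln[6.270 × 0.8195] = 0.5949 × ln(5.138) = 0.5949 × 1.637 = 0.9736 d.
D_c = (k_d/k_r) L₀ e^(−k_d t_c) = (0.319/2.00) × 54.3 × e^(−0.319×0.9736) = 0.1595 × 54.3 × 0.7330 = 6.349 mg/L.

t_c ≈ 0.974 d; D_c ≈ 6.35 mg/L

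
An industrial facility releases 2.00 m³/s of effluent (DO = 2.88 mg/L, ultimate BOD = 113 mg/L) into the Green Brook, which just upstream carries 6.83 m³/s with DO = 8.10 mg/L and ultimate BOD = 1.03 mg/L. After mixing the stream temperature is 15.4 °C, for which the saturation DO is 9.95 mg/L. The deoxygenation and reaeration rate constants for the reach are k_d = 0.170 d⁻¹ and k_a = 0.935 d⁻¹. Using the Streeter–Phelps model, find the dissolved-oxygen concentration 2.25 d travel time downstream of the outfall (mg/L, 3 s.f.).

DO ≈ 6.29 mg/L

Mixed DO = (6.83×8.10 + 2.00×2.88)/(6.83+2.00) = 61.08/8.830 = 6.918 mg/L.
Mixed L₀ = (6.83×1.03 + 2.00×113)/(8.830) = 233.0/8.830 = 26.39 mg/L.
Initial deficit D₀ = C_s − DO₀ = 9.95 − 6.918 = 3.032 mg/L.
D(2.25) = [0.170×26.39/(0.935−0.170)](e^(−0.170×2.25) − e^(−0.935×2.25)) + 3.032 e^(−0.935×2.25)
= 5.865 × (0.6822 − 0.1220) + 3.032 × 0.1220 = 3.655 mg/L.
DO = 9.95 − 3.655 = 6.295 mg/L.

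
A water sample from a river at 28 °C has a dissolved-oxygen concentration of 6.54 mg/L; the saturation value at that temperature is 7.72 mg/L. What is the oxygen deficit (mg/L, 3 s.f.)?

D = C_s − C = 7.72 − 6.54 = 1.18 mg/L.

D ≈ 1.18 mg/L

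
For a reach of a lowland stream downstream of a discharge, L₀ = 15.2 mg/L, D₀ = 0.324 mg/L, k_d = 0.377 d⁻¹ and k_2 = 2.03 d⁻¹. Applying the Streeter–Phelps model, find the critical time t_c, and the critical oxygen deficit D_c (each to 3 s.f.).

t_c ≈ 0.959 d; D_c ≈ 1.97 mg/L

At the critical point dD/dt = 0, so k_d L₀ e^(−k_d t) = k_2 D. Substituting D(t) from the Streeter–Phelps equation and solving for t gives
t_c = ln[(k_2/k_d)(1 − D₀(k_2−k_d)/(k_d L₀))] / (k_2−k_d).
Here k_2−k_d = 1.653 d⁻¹ and 1 − D₀(k_2−k_d)/(k_d L₀) = 1 − 0.324×1.653/(0.377×15.2) = 0.9065, so
t_c = ln(5.385 × 0.9065) / 1.653 = 1.585 / 1.653 = 0.9591 d.
L(t_c) = L₀ e^(−k_d t_c) = 15.2 × 0.6966 = 10.59 mg/L, and at the critical point k_2 D_c = k_d L, so D_c = (0.377/2.03) × 10.59 = 1.966 mg/L.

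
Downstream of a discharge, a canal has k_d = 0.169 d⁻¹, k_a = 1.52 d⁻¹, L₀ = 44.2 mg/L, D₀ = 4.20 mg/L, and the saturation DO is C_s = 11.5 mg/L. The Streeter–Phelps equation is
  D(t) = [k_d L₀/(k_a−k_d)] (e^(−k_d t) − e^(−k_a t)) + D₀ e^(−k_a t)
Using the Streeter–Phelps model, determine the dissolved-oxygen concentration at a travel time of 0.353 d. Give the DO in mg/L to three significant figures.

k_d L₀/(k_a−k_d) = 0.169×44.2/(1.52−0.169) = 7.470/1.351 = 5.529 mg/L.
e^(−k_d t) = e^(−0.169×0.3530) = 0.9421; e^(−k_a t) = e^(−1.52×0.3530) = 0.5848.
D = 5.529 × (0.9421 − 0.5848) + 4.20 × 0.5848 = 1.976 + 2.456 = 4.432 mg/L.
DO = C_s − D = 11.5 − 4.432 = 7.068 mg/L.

DO ≈ 7.07 mg/L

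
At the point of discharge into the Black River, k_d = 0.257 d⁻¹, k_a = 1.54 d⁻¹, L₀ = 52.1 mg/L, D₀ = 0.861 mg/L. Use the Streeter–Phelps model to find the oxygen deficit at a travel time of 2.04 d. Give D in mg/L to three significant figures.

D ≈ 5.76 mg/L

k_d L₀/(k_a−k_d) = 0.257×52.1/(1.54−0.257) = 13.39/1.283 = 10.44 mg/L.
e^(−k_d t) = e^(−0.257×2.040) = 0.5920; e^(−k_a t) = e^(−1.54×2.040) = 0.04321.
D = 10.44 × (0.5920 − 0.04321) + 0.861 × 0.04321 = 5.727 + 0.03721 = 5.764 mg/L.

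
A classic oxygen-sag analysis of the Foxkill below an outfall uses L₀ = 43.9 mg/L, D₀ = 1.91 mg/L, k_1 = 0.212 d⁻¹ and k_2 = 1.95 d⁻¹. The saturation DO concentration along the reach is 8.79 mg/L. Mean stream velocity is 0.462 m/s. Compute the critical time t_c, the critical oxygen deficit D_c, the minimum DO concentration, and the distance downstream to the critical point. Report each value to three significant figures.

t_c = [1/(k_2−k_1)] ln[(k_2/k_1)(1 − D₀(k_2−k_1)/(k_1 L₀))]
= [1/(1.95−0.212)] ln[(1.95/0.212)(1 − 1.91×1.738/(0.212×43.9))]
= (1/1.738) ln[9.198 × 0.6433] = 0.5754 × ln(5.917) = 0.5754 × 1.778 = 1.023 d.
D_c = (k_1/k_2) L₀ e^(−k_1 t_c) = (0.212/1.95) × 43.9 × e^(−0.212×1.023) = 0.1087 × 43.9 × 0.8050 = 3.842 mg/L.
Minimum DO = C_s − D_c = 8.79 − 3.842 = 4.948 mg/L.
x_c = v t_c = 0.462 m/s × 1.023 d × 86400 s/d = 40830 m ≈ 40.8 km.

t_c ≈ 1.02 d; D_c ≈ 3.84 mg/L; min DO ≈ 4.95 mg/L; x_c ≈ 40.8 km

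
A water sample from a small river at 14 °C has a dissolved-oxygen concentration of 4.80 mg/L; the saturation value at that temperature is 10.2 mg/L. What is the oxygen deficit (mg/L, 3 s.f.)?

D = C_s − C = 10.2 − 4.80 = 5.40 mg/L.

D ≈ 5.40 mg/L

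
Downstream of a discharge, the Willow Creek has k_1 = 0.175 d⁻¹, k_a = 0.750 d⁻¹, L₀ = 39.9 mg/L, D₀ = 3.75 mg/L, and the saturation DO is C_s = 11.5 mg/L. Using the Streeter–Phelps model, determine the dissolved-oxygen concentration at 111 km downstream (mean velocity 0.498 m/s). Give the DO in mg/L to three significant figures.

DO ≈ 4.98 mg/L

Travel time t = x/v = 111 km / (0.498 m/s) = 111000 m / 0.498 m/s = 222900 s = 2.580 d.
k_1 L₀/(k_a−k_1) = 0.175×39.9/(0.750−0.175) = 6.982/0.5750 = 12.14 mg/L.
e^(−k_1 t) = e^(−0.175×2.580) = 0.6367; e^(−k_a t) = e^(−0.750×2.580) = 0.1444.
D = 12.14 × (0.6367 − 0.1444) + 3.75 × 0.1444 = 5.978 + 0.5417 = 6.519 mg/L.
DO = C_s − D = 11.5 − 6.519 = 4.981 mg/L.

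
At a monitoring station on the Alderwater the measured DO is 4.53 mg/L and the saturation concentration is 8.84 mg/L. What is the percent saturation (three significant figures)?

% saturation = C/C_s × 100 = 4.53/8.84 × 100 = 51.2 %.

51.2 % saturation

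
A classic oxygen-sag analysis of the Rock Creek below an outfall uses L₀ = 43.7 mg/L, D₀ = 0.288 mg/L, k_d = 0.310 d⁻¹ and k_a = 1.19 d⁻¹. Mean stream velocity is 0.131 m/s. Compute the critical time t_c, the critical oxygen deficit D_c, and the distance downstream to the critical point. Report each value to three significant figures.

t_c ≈ 1.51 d; D_c ≈ 7.13 mg/L; x_c ≈ 17.1 km

At the critical point dD/dt = 0, so k_d L₀ e^(−k_d t) = k_a D. Substituting D(t) from the Streeter–Phelps equation and solving for t gives
t_c = ln[(k_a/k_d)(1 − D₀(k_a−k_d)/(k_d L₀))] / (k_a−k_d).
Here k_a−k_d = 0.8800 d⁻¹ and 1 − D₀(k_a−k_d)/(k_d L₀) = 1 − 0.288×0.8800/(0.310×43.7) = 0.9813, so
t_c = ln(3.839 × 0.9813) / 0.8800 = 1.326 / 0.8800 = 1.507 d.
L(t_c) = L₀ e^(−k_d t_c) = 43.7 × 0.6268 = 27.39 mg/L, and at the critical point k_a D_c = k_d L, so D_c = (0.310/1.19) × 27.39 = 7.135 mg/L.
x_c = v t_c = 0.131 m/s × 1.507 d × 86400 s/d = 17060 m ≈ 17.1 km.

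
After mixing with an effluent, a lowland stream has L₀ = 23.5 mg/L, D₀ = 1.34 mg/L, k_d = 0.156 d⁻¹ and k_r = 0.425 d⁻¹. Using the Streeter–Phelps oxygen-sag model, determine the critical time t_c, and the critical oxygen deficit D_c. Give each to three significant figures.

t_c ≈ 3.34 d; D_c ≈ 5.12 mg/L

t_c = [1/(k_r−k_d)] ln[(k_r/k_d)(1 − D₀(k_r−k_d)/(k_d L₀))]
= [1/(0.425−0.156)] ln[(0.425/0.156)(1 − 1.34×0.2690/(0.156×23.5))]
= (1/0.2690) ln[2.724 × 0.9017] = 3.717 × ln(2.456) = 3.717 × 0.8987 = 3.341 d.
D_c = (k_d/k_r) L₀ e^(−k_d t_c) = (0.156/0.425) × 23.5 × e^(−0.156×3.341) = 0.3671 × 23.5 × 0.5938 = 5.122 mg/L.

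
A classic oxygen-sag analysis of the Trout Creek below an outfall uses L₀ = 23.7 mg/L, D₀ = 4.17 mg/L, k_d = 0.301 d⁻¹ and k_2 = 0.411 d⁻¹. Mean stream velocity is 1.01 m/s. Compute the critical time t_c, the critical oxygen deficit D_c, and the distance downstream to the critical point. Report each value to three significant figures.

With k_2/k_d = 1.365 and 1 − D₀(k_2−k_d)/(k_d L₀) = 0.9357,
t_c = ln(1.365 × 0.9357) / (0.411 − 0.301) = ln(1.278) / 0.1100 = 0.2450/0.1100 = 2.227 d.
L(t_c) = L₀ e^(−k_d t_c) = 23.7 × 0.5115 = 12.12 mg/L, and at the critical point k_2 D_c = k_d L, so D_c = (0.301/0.411) × 12.12 = 8.878 mg/L.
x_c = v t_c = 1.01 m/s × 2.227 d × 86400 s/d = 194400 m ≈ 194 km.

t_c ≈ 2.23 d; D_c ≈ 8.88 mg/L; x_c ≈ 194 km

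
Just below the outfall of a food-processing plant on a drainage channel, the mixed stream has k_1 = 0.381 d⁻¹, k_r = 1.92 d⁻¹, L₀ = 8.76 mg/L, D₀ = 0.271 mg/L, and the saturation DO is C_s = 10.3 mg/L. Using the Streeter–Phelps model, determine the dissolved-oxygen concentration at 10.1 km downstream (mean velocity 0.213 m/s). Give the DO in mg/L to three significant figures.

Travel time t = x/v = 10.1 km / (0.213 m/s) = 10100 m / 0.213 m/s = 47420 s = 0.5488 d.
k_1 L₀/(k_r−k_1) = 0.381×8.76/(1.92−0.381) = 3.338/1.539 = 2.169 mg/L.
e^(−k_1 t) = e^(−0.381×0.5488) = 0.8113; e^(−k_r t) = e^(−1.92×0.5488) = 0.3486.
D = 2.169 × (0.8113 − 0.3486) + 0.271 × 0.3486 = 1.003 + 0.09448 = 1.098 mg/L.
DO = C_s − D = 10.3 − 1.098 = 9.202 mg/L.

DO ≈ 9.20 mg/L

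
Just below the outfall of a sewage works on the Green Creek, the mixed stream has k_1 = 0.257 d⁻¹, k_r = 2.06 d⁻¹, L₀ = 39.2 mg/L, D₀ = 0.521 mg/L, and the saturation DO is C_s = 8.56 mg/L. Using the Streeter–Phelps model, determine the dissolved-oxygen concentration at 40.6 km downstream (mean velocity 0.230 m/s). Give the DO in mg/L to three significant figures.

Travel time t = x/v = 40.6 km / (0.230 m/s) = 40600 m / 0.230 m/s = 176500 s = 2.043 d.
k_1 L₀/(k_r−k_1) = 0.257×39.2/(2.06−0.257) = 10.07/1.803 = 5.588 mg/L.
e^(−k_1 t) = e^(−0.257×2.043) = 0.5915; e^(−k_r t) = e^(−2.06×2.043) = 0.01487.
D = 5.588 × (0.5915 − 0.01487) + 0.521 × 0.01487 = 3.222 + 0.007745 = 3.230 mg/L.
DO = C_s − D = 8.56 − 3.230 = 5.330 mg/L.

DO ≈ 5.33 mg/L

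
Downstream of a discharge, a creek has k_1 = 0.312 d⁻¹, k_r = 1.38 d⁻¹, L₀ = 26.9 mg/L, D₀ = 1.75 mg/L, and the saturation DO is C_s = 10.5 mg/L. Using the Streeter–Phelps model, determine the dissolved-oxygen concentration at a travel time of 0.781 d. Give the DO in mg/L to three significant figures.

DO ≈ 6.42 mg/L

k_1 L₀/(k_r−k_1) = 0.312×26.9/(1.38−0.312) = 8.393/1.068 = 7.858 mg/L.
e^(−k_1 t) = e^(−0.312×0.7810) = 0.7837; e^(−k_r t) = e^(−1.38×0.7810) = 0.3404.
D = 7.858 × (0.7837 − 0.3404) + 1.75 × 0.3404 = 3.484 + 0.5956 = 4.080 mg/L.
DO = C_s − D = 10.5 − 4.080 = 6.420 mg/L.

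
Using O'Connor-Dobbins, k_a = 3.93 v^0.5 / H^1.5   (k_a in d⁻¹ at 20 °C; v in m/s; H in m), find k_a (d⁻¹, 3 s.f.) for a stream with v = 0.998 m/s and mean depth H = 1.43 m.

k_a ≈ 2.30 d⁻¹

k_a = 3.93 × 0.998^0.5 / 1.43^1.5 = 3.93 × 0.9990 / 1.710 = 2.296 d⁻¹.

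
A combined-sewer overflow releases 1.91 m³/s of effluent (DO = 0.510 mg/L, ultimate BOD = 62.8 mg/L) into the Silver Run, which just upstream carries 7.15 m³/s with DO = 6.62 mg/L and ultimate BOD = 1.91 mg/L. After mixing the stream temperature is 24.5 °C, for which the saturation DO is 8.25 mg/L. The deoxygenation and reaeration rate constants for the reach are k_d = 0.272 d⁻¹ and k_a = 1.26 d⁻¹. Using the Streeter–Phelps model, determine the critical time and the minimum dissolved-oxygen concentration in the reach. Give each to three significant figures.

t_c ≈ 0.268 d; minimum DO ≈ 5.29 mg/L

Mixed DO = (7.15×6.62 + 1.91×0.510)/(7.15+1.91) = 48.31/9.060 = 5.332 mg/L.
Mixed L₀ = (7.15×1.91 + 1.91×62.8)/(9.060) = 133.6/9.060 = 14.75 mg/L.
Initial deficit D₀ = C_s − DO₀ = 8.25 − 5.332 = 2.918 mg/L.
t_c = (1/0.9880) ln[(1.26/0.272)(1 − 2.918×0.9880/(0.272×14.75))] = 1.012 × ln(1.303) = 0.2677 d.
D_c = (0.272/1.26) × 14.75 × e^(−0.272×0.2677) = 0.2159 × 14.75 × 0.9298 = 2.960 mg/L.
Minimum DO = 8.25 − 2.960 = 5.290 mg/L.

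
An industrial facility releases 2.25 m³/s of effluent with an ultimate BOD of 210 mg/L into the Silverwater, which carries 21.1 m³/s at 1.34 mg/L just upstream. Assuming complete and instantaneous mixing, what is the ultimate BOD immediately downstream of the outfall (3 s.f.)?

Flow-weighted mixing: C = (Q_r C_r + Q_w C_w)/(Q_r + Q_w)
= (21.1×1.34 + 2.25×210)/(21.1 + 2.25) = 500.8/23.35 = 21.45 mg/L.

21.4 mg/L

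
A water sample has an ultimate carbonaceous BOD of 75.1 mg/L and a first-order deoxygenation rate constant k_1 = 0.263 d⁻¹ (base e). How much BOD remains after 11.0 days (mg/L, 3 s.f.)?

L ≈ 4.16 mg/L

L_t = L₀ e^(−k_1 t) = 75.1 × e^(−0.263×11.0) = 75.1 × 0.05541 = 4.161 mg/L.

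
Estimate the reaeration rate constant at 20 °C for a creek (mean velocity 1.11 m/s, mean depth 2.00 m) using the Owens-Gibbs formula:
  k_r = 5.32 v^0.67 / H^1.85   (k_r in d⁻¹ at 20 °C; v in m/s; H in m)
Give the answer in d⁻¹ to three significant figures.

k_r ≈ 1.58 d⁻¹

k_r = 5.32 × 1.11^0.67 / 2.00^1.85 = 5.32 × 1.072 / 3.605 = 1.583 d⁻¹.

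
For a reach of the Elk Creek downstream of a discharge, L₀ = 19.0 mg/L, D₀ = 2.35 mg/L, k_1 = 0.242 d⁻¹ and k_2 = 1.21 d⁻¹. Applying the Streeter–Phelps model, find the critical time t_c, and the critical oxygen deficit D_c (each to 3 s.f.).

t_c = [1/(k_2−k_1)] ln[(k_2/k_1)(1 − D₀(k_2−k_1)/(k_1 L₀))]
= [1/(1.21−0.242)] ln[(1.21/0.242)(1 − 2.35×0.9680/(0.242×19.0))]
= (1/0.9680) ln[5.000 × 0.5053] = 1.033 × ln(2.526) = 1.033 × 0.9268 = 0.9574 d.
D_c = (k_1/k_2) L₀ e^(−k_1 t_c) = (0.242/1.21) × 19.0 × e^(−0.242×0.9574) = 0.2000 × 19.0 × 0.7932 = 3.014 mg/L.

t_c ≈ 0.957 d; D_c ≈ 3.01 mg/L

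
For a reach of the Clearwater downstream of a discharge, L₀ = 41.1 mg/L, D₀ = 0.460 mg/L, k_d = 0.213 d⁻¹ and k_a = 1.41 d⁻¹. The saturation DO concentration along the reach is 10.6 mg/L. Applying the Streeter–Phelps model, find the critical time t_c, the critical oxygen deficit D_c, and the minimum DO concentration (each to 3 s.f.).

t_c = [1/(k_a−k_d)] ln[(k_a/k_d)(1 − D₀(k_a−k_d)/(k_d L₀))]
= [1/(1.41−0.213)] ln[(1.41/0.213)(1 − 0.460×1.197/(0.213×41.1))]
= (1/1.197) ln[6.620 × 0.9371] = 0.8354 × ln(6.203) = 0.8354 × 1.825 = 1.525 d.
L(t_c) = L₀ e^(−k_d t_c) = 41.1 × 0.7227 = 29.70 mg/L, and at the critical point k_a D_c = k_d L, so D_c = (0.213/1.41) × 29.70 = 4.487 mg/L.
Minimum DO = C_s − D_c = 10.6 − 4.487 = 6.113 mg/L.

t_c ≈ 1.52 d; D_c ≈ 4.49 mg/L; min DO ≈ 6.11 mg/L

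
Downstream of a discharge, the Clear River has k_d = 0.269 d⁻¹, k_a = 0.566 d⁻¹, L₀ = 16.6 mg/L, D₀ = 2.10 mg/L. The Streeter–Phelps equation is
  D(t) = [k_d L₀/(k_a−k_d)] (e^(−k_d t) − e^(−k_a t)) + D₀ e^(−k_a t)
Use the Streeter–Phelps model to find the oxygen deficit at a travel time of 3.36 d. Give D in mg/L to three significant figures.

D ≈ 4.16 mg/L

k_d L₀/(k_a−k_d) = 0.269×16.6/(0.566−0.269) = 4.465/0.2970 = 15.04 mg/L.
e^(−k_d t) = e^(−0.269×3.360) = 0.4050; e^(−k_a t) = e^(−0.566×3.360) = 0.1493.
D = 15.04 × (0.4050 − 0.1493) + 2.10 × 0.1493 = 3.845 + 0.3135 = 4.158 mg/L.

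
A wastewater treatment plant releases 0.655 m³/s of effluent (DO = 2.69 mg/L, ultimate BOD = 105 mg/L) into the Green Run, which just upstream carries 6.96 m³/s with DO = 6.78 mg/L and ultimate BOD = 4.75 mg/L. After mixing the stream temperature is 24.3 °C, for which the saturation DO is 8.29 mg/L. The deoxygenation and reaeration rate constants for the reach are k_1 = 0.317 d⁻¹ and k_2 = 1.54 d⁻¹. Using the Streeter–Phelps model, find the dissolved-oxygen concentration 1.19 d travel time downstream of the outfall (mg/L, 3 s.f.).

Mixed DO = (6.96×6.78 + 0.655×2.69)/(6.96+0.655) = 48.95/7.615 = 6.428 mg/L.
Mixed L₀ = (6.96×4.75 + 0.655×105)/(7.615) = 101.8/7.615 = 13.37 mg/L.
Initial deficit D₀ = C_s − DO₀ = 8.29 − 6.428 = 1.862 mg/L.
D(1.19) = [0.317×13.37/(1.54−0.317)](e^(−0.317×1.19) − e^(−1.54×1.19)) + 1.862 e^(−1.54×1.19)
= 3.466 × (0.6858 − 0.1600) + 1.862 × 0.1600 = 2.120 mg/L.
DO = 8.29 − 2.120 = 6.170 mg/L.

DO ≈ 6.17 mg/L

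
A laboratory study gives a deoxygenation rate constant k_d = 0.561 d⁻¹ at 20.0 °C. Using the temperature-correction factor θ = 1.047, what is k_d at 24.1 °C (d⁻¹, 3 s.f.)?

k_d(T₂) = k_d(T₁) · θ^(T₂−T₁) = 0.561 × 1.047^(24.1−20.0)
= 0.561 × 1.047^4.10 = 0.561 × 1.207 = 0.6772 d⁻¹.

k_d ≈ 0.677 d⁻¹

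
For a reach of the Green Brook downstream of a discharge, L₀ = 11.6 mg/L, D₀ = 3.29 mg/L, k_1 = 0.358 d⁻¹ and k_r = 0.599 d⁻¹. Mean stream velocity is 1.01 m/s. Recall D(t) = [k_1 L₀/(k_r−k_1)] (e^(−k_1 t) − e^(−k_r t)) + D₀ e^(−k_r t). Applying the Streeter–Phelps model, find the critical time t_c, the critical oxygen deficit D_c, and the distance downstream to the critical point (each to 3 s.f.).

At the critical point dD/dt = 0, so k_1 L₀ e^(−k_1 t) = k_r D. Substituting D(t) from the Streeter–Phelps equation and solving for t gives
t_c = ln[(k_r/k_1)(1 − D₀(k_r−k_1)/(k_1 L₀))] / (k_r−k_1).
Here k_r−k_1 = 0.2410 d⁻¹ and 1 − D₀(k_r−k_1)/(k_1 L₀) = 1 − 3.29×0.2410/(0.358×11.6) = 0.8091, so
t_c = ln(1.673 × 0.8091) / 0.2410 = 0.3029 / 0.2410 = 1.257 d.
D_c = (k_1/k_r) L₀ e^(−k_1 t_c) = (0.358/0.599) × 11.6 × e^(−0.358×1.257) = 0.5977 × 11.6 × 0.6377 = 4.421 mg/L.
x_c = v t_c = 1.01 m/s × 1.257 d × 86400 s/d = 109700 m ≈ 110 km.

t_c ≈ 1.26 d; D_c ≈ 4.42 mg/L; x_c ≈ 110 km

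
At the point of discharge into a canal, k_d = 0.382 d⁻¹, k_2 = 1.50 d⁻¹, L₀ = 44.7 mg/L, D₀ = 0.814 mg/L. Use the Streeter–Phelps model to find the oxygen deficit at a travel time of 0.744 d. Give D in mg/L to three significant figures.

D ≈ 6.76 mg/L

k_d L₀/(k_2−k_d) = 0.382×44.7/(1.50−0.382) = 17.08/1.118 = 15.27 mg/L.
e^(−k_d t) = e^(−0.382×0.7440) = 0.7526; e^(−k_2 t) = e^(−1.50×0.7440) = 0.3276.
D = 15.27 × (0.7526 − 0.3276) + 0.814 × 0.3276 = 6.491 + 0.2667 = 6.758 mg/L.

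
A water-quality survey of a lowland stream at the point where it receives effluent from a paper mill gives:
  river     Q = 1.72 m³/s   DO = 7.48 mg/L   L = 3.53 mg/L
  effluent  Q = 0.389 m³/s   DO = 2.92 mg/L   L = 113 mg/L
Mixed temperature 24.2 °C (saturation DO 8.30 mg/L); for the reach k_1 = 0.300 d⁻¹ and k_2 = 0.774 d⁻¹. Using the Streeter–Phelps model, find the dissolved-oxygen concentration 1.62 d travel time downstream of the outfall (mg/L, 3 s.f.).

Mixed DO = (1.72×7.48 + 0.389×2.92)/(1.72+0.389) = 14.00/2.109 = 6.639 mg/L.
Mixed L₀ = (1.72×3.53 + 0.389×113)/(2.109) = 50.03/2.109 = 23.72 mg/L.
Initial deficit D₀ = C_s − DO₀ = 8.30 − 6.639 = 1.661 mg/L.
D(1.62) = [0.300×23.72/(0.774−0.300)](e^(−0.300×1.62) − e^(−0.774×1.62)) + 1.661 e^(−0.774×1.62)
= 15.01 × (0.6151 − 0.2854) + 1.661 × 0.2854 = 5.424 mg/L.
DO = 8.30 − 5.424 = 2.876 mg/L.

DO ≈ 2.88 mg/L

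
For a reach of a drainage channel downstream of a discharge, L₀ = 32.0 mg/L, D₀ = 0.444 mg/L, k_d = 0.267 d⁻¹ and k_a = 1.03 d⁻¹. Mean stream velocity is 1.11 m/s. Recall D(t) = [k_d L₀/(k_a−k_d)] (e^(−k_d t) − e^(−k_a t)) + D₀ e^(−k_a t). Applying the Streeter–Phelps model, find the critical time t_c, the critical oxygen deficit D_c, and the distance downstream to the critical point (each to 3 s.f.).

At the critical point dD/dt = 0, so k_d L₀ e^(−k_d t) = k_a D. Substituting D(t) from the Streeter–Phelps equation and solving for t gives
t_c = ln[(k_a/k_d)(1 − D₀(k_a−k_d)/(k_d L₀))] / (k_a−k_d).
Here k_a−k_d = 0.7630 d⁻¹ and 1 − D₀(k_a−k_d)/(k_d L₀) = 1 − 0.444×0.7630/(0.267×32.0) = 0.9603, so
t_c = ln(3.858 × 0.9603) / 0.7630 = 1.310 / 0.7630 = 1.716 d.
L(t_c) = L₀ e^(−k_d t_c) = 32.0 × 0.6324 = 20.24 mg/L, and at the critical point k_a D_c = k_d L, so D_c = (0.267/1.03) × 20.24 = 5.246 mg/L.
x_c = v t_c = 1.11 m/s × 1.716 d × 86400 s/d = 164600 m ≈ 165 km.

t_c ≈ 1.72 d; D_c ≈ 5.25 mg/L; x_c ≈ 165 km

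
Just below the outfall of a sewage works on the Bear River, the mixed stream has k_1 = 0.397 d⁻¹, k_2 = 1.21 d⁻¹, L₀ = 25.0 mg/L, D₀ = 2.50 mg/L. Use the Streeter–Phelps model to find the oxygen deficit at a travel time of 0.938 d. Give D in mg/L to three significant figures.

D ≈ 5.29 mg/L

k_1 L₀/(k_2−k_1) = 0.397×25.0/(1.21−0.397) = 9.925/0.8130 = 12.21 mg/L.
e^(−k_1 t) = e^(−0.397×0.9380) = 0.6891; e^(−k_2 t) = e^(−1.21×0.9380) = 0.3214.
D = 12.21 × (0.6891 − 0.3214) + 2.50 × 0.3214 = 4.488 + 0.8036 = 5.292 mg/L.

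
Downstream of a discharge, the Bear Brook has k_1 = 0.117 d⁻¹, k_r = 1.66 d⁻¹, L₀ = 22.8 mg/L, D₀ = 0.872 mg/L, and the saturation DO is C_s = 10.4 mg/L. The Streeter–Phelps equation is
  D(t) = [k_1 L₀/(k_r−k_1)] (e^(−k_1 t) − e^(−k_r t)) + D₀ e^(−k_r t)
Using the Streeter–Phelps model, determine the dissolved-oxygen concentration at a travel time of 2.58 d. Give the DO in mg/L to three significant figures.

k_1 L₀/(k_r−k_1) = 0.117×22.8/(1.66−0.117) = 2.668/1.543 = 1.729 mg/L.
e^(−k_1 t) = e^(−0.117×2.580) = 0.7394; e^(−k_r t) = e^(−1.66×2.580) = 0.01380.
D = 1.729 × (0.7394 − 0.01380) + 0.872 × 0.01380 = 1.255 + 0.01204 = 1.267 mg/L.
DO = C_s − D = 10.4 − 1.267 = 9.133 mg/L.

DO ≈ 9.13 mg/L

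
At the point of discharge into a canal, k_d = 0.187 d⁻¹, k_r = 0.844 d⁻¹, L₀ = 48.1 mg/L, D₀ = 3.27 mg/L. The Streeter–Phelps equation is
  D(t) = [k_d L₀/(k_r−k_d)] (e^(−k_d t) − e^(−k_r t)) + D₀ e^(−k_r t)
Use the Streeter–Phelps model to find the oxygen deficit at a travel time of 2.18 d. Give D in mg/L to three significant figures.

k_d L₀/(k_r−k_d) = 0.187×48.1/(0.844−0.187) = 8.995/0.6570 = 13.69 mg/L.
e^(−k_d t) = e^(−0.187×2.180) = 0.6652; e^(−k_r t) = e^(−0.844×2.180) = 0.1588.
D = 13.69 × (0.6652 − 0.1588) + 3.27 × 0.1588 = 6.933 + 0.5194 = 7.452 mg/L.

D ≈ 7.45 mg/L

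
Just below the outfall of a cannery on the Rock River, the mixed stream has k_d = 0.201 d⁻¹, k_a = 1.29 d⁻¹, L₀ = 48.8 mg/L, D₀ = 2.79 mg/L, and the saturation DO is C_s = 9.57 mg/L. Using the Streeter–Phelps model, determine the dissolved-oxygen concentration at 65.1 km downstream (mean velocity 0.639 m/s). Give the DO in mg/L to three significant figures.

Travel time t = x/v = 65.1 km / (0.639 m/s) = 65100 m / 0.639 m/s = 101900 s = 1.179 d.
k_d L₀/(k_a−k_d) = 0.201×48.8/(1.29−0.201) = 9.809/1.089 = 9.007 mg/L.
e^(−k_d t) = e^(−0.201×1.179) = 0.7890; e^(−k_a t) = e^(−1.29×1.179) = 0.2185.
D = 9.007 × (0.7890 − 0.2185) + 2.79 × 0.2185 = 5.139 + 0.6095 = 5.748 mg/L.
DO = C_s − D = 9.57 − 5.748 = 3.822 mg/L.

DO ≈ 3.82 mg/L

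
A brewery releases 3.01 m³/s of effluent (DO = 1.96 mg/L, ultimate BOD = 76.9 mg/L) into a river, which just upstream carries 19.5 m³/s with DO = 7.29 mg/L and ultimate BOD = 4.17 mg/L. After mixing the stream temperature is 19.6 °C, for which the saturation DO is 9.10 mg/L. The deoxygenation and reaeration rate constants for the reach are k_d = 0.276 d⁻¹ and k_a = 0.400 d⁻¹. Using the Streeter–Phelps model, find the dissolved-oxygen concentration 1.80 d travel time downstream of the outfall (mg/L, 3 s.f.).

Mixed DO = (19.5×7.29 + 3.01×1.96)/(19.5+3.01) = 148.1/22.51 = 6.577 mg/L.
Mixed L₀ = (19.5×4.17 + 3.01×76.9)/(22.51) = 312.8/22.51 = 13.90 mg/L.
Initial deficit D₀ = C_s − DO₀ = 9.10 − 6.577 = 2.523 mg/L.
D(1.80) = [0.276×13.90/(0.400−0.276)](e^(−0.276×1.80) − e^(−0.400×1.80)) + 2.523 e^(−0.400×1.80)
= 30.93 × (0.6085 − 0.4868) + 2.523 × 0.4868 = 4.993 mg/L.
DO = 9.10 − 4.993 = 4.107 mg/L.

DO ≈ 4.11 mg/L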